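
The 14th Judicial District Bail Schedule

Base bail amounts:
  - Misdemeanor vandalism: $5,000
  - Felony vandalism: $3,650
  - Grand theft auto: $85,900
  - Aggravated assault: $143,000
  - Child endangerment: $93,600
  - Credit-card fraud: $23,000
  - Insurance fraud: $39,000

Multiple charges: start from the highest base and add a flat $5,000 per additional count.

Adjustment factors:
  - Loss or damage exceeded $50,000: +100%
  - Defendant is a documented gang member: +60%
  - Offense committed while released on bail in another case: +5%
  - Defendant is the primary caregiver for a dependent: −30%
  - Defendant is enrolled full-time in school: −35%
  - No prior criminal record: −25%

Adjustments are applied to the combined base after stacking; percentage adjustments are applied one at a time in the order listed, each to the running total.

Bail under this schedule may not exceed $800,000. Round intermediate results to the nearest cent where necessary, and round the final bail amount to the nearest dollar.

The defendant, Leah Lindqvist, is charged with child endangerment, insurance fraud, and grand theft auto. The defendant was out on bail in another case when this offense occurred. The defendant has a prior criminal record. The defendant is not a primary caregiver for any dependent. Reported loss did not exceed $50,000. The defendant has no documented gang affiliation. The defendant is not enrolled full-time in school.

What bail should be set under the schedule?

Base amounts from the schedule: child endangerment $93,600; insurance fraud $39,000; grand theft auto $85,900.
Stacking rule: highest base plus $5,000 per additional charge. Highest is child endangerment at $93,600; 2 additional charges → +$10,000. Combined base = $103,600.
Offense committed while released on bail in another case (+5%): $103,600 × 1.05 = $108,780.
$108,780 is within the $800,000 maximum.

$108,780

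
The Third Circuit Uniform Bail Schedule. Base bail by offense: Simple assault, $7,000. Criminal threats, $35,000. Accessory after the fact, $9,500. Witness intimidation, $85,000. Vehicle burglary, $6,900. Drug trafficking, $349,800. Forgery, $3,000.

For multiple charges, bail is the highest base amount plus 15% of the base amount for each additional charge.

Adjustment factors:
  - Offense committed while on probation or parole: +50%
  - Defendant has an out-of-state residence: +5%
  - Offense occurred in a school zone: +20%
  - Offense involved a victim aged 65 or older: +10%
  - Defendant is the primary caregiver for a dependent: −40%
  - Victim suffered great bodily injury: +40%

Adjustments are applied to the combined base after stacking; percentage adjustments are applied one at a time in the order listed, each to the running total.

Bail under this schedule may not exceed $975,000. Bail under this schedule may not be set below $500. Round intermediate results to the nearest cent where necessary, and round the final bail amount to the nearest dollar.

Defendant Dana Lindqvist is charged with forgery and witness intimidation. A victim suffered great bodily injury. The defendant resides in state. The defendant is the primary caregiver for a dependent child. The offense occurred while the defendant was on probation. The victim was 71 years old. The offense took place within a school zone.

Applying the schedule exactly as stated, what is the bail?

$142,120

Base amounts from the schedule: forgery $3,000; witness intimidation $85,000.
Stacking rule: highest base plus 15% of each additional charge. Highest is witness intimidation at $85,000. Additional: $3,000 × 15% = $450. Combined base = $85,000 + $450 = $85,450.
Offense committed while on probation or parole (+50%): $85,450 × 1.5 = $128,175.
Offense occurred in a school zone (+20%): $128,175 × 1.2 = $153,810.
Offense involved a victim aged 65 or older (+10%): $153,810 × 1.1 = $169,191.
Defendant is the primary caregiver for a dependent (−40%): $169,191 × 0.6 = $101,514.60.
Victim suffered great bodily injury (+40%): $101,514.60 × 1.4 = $142,120.44.
$142,120.44 is within the $975,000 maximum.
$142,120.44 is at or above the $500 minimum.
Rounded to the nearest dollar: $142,120.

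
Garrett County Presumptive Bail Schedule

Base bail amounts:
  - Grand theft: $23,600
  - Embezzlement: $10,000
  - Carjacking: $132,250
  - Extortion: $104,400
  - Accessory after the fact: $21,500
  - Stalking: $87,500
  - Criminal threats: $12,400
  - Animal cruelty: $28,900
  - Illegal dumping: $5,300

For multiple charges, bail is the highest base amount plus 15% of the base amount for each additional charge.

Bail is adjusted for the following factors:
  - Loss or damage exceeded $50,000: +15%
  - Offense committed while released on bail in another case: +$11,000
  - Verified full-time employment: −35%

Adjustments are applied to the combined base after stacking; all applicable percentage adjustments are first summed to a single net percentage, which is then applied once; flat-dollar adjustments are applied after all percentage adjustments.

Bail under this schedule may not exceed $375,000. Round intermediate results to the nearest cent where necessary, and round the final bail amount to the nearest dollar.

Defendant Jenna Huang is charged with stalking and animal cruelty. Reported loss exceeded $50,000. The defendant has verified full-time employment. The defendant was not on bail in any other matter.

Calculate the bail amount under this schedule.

Base amounts from the schedule: stalking $87,500; animal cruelty $28,900.
Stacking rule: highest base plus 15% of each additional charge. Highest is stalking at $87,500. Additional: $28,900 × 15% = $4,335. Combined base = $87,500 + $4,335 = $91,835.
Net percentage adjustment: +15% −35% = −20%. $91,835 × 0.8 = $73,468.
$73,468 is within the $375,000 maximum.

$73,468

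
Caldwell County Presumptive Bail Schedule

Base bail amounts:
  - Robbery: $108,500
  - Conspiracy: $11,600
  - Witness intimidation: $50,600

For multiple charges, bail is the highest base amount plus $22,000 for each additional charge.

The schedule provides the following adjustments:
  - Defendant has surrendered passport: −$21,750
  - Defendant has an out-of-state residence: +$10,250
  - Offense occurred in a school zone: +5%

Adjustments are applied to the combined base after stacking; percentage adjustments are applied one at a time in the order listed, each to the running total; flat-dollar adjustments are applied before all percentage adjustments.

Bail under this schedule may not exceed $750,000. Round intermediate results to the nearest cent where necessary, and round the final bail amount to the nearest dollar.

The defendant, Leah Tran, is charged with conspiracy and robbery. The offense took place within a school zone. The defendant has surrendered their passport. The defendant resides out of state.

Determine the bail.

Base amounts from the schedule: conspiracy $11,600; robbery $108,500.
Stacking rule: highest base plus $22,000 per additional charge. Highest is robbery at $108,500; 1 additional charge → +$22,000. Combined base = $130,500.
Defendant has surrendered passport (−$21,750 flat): $130,500 − $21,750 = $108,750.
Defendant has an out-of-state residence (+$10,250 flat): $108,750 + $10,250 = $119,000.
Offense occurred in a school zone (+5%): $119,000 × 1.05 = $124,950.
$124,950 is within the $750,000 maximum.

$124,950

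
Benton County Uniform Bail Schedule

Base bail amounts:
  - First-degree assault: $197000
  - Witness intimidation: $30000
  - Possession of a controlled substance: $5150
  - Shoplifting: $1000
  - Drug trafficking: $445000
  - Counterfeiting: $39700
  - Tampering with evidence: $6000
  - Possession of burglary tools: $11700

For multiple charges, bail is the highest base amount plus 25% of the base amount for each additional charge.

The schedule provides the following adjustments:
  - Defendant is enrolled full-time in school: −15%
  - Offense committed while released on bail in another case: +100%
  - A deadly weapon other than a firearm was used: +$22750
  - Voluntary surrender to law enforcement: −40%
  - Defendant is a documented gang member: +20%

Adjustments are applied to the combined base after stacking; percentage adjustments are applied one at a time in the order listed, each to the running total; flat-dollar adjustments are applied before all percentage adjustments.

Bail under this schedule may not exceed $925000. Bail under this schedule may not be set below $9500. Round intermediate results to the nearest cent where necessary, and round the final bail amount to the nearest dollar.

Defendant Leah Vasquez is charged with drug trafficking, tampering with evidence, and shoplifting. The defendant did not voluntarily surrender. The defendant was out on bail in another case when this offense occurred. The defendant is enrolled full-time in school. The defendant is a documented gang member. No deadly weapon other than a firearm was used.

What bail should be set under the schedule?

$911370

Base amounts from the schedule: drug trafficking $445000; tampering with evidence $6000; shoplifting $1000.
Stacking rule: highest base plus 25% of each additional charge. Highest is drug trafficking at $445000. Additional: $6000 × 25% = $1500; $1000 × 25% = $250. Combined base = $445000 + $1750 = $446750.
Defendant is enrolled full-time in school (−15%): $446750 × 0.85 = $379737.50.
Offense committed while released on bail in another case (+100%): $379737.50 × 2 = $759475.
Defendant is a documented gang member (+20%): $759475 × 1.2 = $911370.
$911370 is within the $925000 maximum.
$911370 is at or above the $9500 minimum.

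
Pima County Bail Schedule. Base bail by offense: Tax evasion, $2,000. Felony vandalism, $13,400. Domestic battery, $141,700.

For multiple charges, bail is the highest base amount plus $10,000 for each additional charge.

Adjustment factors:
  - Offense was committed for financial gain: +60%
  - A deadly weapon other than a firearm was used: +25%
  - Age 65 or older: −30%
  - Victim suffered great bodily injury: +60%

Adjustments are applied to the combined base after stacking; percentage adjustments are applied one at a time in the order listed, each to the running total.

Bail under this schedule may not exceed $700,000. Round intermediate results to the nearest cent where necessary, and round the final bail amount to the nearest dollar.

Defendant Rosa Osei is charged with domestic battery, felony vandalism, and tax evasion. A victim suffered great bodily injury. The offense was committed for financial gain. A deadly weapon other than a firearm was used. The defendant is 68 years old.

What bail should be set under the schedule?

$362,208

Base amounts from the schedule: domestic battery $141,700; felony vandalism $13,400; tax evasion $2,000.
Stacking rule: highest base plus $10,000 per additional charge. Highest is domestic battery at $141,700; 2 additional charges → +$20,000. Combined base = $161,700.
Offense was committed for financial gain (+60%): $161,700 × 1.6 = $258,720.
A deadly weapon other than a firearm was used (+25%): $258,720 × 1.25 = $323,400.
Age 65 or older (−30%): $323,400 × 0.7 = $226,380.
Victim suffered great bodily injury (+60%): $226,380 × 1.6 = $362,208.
$362,208 is within the $700,000 maximum.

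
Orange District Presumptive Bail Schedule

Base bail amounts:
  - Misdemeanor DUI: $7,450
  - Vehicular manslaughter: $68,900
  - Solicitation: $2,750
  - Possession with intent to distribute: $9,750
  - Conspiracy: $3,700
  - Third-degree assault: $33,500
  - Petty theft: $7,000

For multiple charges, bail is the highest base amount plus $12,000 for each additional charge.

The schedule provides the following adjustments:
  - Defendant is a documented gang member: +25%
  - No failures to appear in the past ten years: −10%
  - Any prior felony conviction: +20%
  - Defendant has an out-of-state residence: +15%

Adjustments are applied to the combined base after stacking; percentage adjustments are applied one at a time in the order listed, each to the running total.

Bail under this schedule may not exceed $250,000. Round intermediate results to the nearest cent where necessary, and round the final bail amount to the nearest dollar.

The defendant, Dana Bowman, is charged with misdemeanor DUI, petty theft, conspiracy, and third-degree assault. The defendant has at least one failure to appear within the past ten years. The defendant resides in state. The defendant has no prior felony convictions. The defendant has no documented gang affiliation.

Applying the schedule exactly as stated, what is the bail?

Base amounts from the schedule: misdemeanor DUI $7,450; petty theft $7,000; conspiracy $3,700; third-degree assault $33,500.
Stacking rule: highest base plus $12,000 per additional charge. Highest is third-degree assault at $33,500; 3 additional charges → +$36,000. Combined base = $69,500.
No adjustment factors apply to this defendant.
$69,500 is within the $250,000 maximum.

$69,500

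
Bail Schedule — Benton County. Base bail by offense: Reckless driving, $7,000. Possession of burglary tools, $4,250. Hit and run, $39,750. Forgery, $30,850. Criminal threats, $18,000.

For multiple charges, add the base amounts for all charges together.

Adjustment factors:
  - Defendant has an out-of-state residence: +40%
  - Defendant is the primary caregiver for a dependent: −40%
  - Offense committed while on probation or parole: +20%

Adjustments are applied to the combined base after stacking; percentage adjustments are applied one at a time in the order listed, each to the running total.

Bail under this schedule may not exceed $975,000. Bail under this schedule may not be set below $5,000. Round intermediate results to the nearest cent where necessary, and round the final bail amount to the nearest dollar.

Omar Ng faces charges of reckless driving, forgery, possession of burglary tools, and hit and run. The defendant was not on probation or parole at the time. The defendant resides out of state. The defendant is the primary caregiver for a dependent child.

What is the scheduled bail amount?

$68,754

Base amounts from the schedule: reckless driving $7,000; forgery $30,850; possession of burglary tools $4,250; hit and run $39,750.
Stacking rule: sum of all bases. $7,000 + $30,850 + $4,250 + $39,750 = $81,850.
Defendant has an out-of-state residence (+40%): $81,850 × 1.4 = $114,590.
Defendant is the primary caregiver for a dependent (−40%): $114,590 × 0.6 = $68,754.
$68,754 is within the $975,000 maximum.
$68,754 is at or above the $5,000 minimum.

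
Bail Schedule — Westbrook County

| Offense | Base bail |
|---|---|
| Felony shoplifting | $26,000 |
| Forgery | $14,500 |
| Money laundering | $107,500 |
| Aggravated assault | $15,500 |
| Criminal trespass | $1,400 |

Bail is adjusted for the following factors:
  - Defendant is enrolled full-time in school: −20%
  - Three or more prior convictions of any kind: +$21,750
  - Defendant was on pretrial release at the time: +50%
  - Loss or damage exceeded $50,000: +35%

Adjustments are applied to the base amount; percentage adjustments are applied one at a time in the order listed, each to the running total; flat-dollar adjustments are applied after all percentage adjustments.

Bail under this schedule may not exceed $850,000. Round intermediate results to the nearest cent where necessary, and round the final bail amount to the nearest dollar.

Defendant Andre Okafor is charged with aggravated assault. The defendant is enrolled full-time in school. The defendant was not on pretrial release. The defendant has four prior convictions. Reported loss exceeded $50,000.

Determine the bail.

Base amounts from the schedule: aggravated assault $15,500.
Single charge. Combined base = $15,500.
Defendant is enrolled full-time in school (−20%): $15,500 × 0.8 = $12,400.
Loss or damage exceeded $50,000 (+35%): $12,400 × 1.35 = $16,740.
Three or more prior convictions of any kind (+$21,750 flat): $16,740 + $21,750 = $38,490.
$38,490 is within the $850,000 maximum.

$38,490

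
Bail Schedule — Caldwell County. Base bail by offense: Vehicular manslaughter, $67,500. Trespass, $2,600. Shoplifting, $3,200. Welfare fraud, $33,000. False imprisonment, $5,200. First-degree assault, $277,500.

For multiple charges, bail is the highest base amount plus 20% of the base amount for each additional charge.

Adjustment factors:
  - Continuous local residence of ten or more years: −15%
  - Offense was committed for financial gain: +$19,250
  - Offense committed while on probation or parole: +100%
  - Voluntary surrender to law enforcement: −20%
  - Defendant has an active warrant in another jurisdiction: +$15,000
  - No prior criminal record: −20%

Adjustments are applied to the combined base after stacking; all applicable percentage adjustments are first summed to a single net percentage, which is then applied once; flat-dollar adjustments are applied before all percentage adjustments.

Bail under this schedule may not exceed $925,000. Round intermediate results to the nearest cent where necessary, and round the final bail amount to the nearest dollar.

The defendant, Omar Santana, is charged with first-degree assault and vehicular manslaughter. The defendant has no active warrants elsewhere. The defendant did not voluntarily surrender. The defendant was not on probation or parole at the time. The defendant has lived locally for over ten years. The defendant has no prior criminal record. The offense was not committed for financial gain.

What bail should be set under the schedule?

Base amounts from the schedule: first-degree assault $277,500; vehicular manslaughter $67,500.
Stacking rule: highest base plus 20% of each additional charge. Highest is first-degree assault at $277,500. Additional: $67,500 × 20% = $13,500. Combined base = $277,500 + $13,500 = $291,000.
Net percentage adjustment: −15% −20% = −35%. $291,000 × 0.65 = $189,150.
$189,150 is within the $925,000 maximum.

$189,150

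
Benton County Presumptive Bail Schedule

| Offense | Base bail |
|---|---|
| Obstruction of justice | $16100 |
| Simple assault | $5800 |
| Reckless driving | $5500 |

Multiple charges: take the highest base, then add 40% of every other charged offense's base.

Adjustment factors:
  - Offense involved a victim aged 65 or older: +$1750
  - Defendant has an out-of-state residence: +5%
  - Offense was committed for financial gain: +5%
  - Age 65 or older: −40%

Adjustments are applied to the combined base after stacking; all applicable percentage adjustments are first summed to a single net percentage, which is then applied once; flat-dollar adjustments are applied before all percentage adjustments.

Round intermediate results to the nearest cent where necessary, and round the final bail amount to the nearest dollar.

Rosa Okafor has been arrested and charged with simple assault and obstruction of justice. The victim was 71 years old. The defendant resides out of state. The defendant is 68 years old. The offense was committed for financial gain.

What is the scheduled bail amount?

Base amounts from the schedule: simple assault $5800; obstruction of justice $16100.
Stacking rule: highest base plus 40% of each additional charge. Highest is obstruction of justice at $16100. Additional: $5800 × 40% = $2320. Combined base = $16100 + $2320 = $18420.
Offense involved a victim aged 65 or older (+$1750 flat): $18420 + $1750 = $20170.
Net percentage adjustment: +5% +5% −40% = −30%. $20170 × 0.7 = $14119.

$14119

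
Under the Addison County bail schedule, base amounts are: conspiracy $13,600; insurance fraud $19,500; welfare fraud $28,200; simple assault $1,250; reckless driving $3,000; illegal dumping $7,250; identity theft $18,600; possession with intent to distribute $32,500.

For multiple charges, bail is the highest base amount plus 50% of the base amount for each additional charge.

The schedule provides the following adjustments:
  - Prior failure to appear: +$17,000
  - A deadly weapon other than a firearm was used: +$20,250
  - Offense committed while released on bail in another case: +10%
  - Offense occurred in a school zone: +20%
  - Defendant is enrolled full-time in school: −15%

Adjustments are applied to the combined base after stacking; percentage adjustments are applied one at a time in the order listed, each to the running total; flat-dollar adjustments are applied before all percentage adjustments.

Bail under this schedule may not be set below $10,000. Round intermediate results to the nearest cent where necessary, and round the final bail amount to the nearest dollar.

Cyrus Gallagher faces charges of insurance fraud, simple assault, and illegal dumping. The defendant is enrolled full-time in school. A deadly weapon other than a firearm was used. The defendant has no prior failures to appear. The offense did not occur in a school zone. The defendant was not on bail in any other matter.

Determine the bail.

Base amounts from the schedule: insurance fraud $19,500; simple assault $1,250; illegal dumping $7,250.
Stacking rule: highest base plus 50% of each additional charge. Highest is insurance fraud at $19,500. Additional: $1,250 × 50% = $625; $7,250 × 50% = $3,625. Combined base = $19,500 + $4,250 = $23,750.
A deadly weapon other than a firearm was used (+$20,250 flat): $23,750 + $20,250 = $44,000.
Defendant is enrolled full-time in school (−15%): $44,000 × 0.85 = $37,400.
$37,400 is at or above the $10,000 minimum.

$37,400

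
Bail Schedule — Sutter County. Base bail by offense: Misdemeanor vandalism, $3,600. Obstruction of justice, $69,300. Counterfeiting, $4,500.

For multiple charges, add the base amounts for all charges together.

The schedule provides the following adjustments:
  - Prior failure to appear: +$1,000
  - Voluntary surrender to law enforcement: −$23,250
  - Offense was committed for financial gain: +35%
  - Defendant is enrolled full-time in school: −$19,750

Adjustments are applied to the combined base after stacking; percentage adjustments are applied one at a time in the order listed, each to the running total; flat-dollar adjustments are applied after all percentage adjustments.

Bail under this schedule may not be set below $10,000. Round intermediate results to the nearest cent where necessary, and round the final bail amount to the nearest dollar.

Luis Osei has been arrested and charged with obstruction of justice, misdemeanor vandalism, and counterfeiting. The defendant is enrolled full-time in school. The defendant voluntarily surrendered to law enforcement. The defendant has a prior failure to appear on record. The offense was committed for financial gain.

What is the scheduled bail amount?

$62,490

Base amounts from the schedule: obstruction of justice $69,300; misdemeanor vandalism $3,600; counterfeiting $4,500.
Stacking rule: sum of all bases. $69,300 + $3,600 + $4,500 = $77,400.
Offense was committed for financial gain (+35%): $77,400 × 1.35 = $104,490.
Prior failure to appear (+$1,000 flat): $104,490 + $1,000 = $105,490.
Voluntary surrender to law enforcement (−$23,250 flat): $105,490 − $23,250 = $82,240.
Defendant is enrolled full-time in school (−$19,750 flat): $82,240 − $19,750 = $62,490.
$62,490 is at or above the $10,000 minimum.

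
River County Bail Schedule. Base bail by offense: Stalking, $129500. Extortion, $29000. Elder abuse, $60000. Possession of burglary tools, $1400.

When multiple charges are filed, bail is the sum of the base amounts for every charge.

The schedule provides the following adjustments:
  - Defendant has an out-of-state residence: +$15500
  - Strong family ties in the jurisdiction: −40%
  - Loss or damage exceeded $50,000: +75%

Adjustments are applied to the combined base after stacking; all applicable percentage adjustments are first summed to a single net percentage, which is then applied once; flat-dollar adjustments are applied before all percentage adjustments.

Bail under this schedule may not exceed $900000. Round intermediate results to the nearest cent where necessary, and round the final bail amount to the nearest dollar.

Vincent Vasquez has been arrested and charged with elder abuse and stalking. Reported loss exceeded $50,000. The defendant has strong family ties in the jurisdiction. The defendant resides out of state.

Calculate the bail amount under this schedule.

Base amounts from the schedule: elder abuse $60000; stalking $129500.
Stacking rule: sum of all bases. $60000 + $129500 = $189500.
Defendant has an out-of-state residence (+$15500 flat): $189500 + $15500 = $205000.
Net percentage adjustment: −40% +75% = +35%. $205000 × 1.35 = $276750.
$276750 is within the $900000 maximum.

$276750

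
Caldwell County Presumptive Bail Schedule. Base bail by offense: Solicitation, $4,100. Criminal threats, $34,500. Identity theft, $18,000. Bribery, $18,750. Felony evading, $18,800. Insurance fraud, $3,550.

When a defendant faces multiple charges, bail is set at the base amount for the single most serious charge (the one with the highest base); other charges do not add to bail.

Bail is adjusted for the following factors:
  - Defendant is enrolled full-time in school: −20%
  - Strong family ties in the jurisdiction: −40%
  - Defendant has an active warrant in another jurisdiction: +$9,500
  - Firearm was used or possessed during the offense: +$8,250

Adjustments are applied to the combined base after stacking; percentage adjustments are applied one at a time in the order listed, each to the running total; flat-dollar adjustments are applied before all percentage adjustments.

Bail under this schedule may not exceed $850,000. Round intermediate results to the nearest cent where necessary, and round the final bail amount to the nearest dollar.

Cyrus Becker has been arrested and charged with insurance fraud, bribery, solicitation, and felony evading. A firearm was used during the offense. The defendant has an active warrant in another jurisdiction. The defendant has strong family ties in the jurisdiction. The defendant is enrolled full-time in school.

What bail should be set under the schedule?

$17,544

Base amounts from the schedule: insurance fraud $3,550; bribery $18,750; solicitation $4,100; felony evading $18,800.
Stacking rule: use the highest base only. Highest is felony evading at $18,800. Combined base = $18,800.
Defendant has an active warrant in another jurisdiction (+$9,500 flat): $18,800 + $9,500 = $28,300.
Firearm was used or possessed during the offense (+$8,250 flat): $28,300 + $8,250 = $36,550.
Defendant is enrolled full-time in school (−20%): $36,550 × 0.8 = $29,240.
Strong family ties in the jurisdiction (−40%): $29,240 × 0.6 = $17,544.
$17,544 is within the $850,000 maximum.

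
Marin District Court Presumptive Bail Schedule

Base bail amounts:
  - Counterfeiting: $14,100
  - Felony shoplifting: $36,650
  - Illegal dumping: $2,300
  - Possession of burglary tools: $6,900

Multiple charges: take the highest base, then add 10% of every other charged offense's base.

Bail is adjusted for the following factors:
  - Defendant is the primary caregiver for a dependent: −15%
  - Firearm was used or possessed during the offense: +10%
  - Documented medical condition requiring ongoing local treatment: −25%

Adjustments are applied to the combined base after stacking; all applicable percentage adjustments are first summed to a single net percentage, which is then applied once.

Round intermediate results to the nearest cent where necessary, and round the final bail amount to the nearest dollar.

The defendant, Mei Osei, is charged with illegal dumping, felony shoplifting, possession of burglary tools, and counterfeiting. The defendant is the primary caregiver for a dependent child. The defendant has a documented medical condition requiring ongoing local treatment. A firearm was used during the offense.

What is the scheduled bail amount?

Base amounts from the schedule: illegal dumping $2,300; felony shoplifting $36,650; possession of burglary tools $6,900; counterfeiting $14,100.
Stacking rule: highest base plus 10% of each additional charge. Highest is felony shoplifting at $36,650. Additional: $2,300 × 10% = $230; $6,900 × 10% = $690; $14,100 × 10% = $1,410. Combined base = $36,650 + $2,330 = $38,980.
Net percentage adjustment: −15% +10% −25% = −30%. $38,980 × 0.7 = $27,286.

$27,286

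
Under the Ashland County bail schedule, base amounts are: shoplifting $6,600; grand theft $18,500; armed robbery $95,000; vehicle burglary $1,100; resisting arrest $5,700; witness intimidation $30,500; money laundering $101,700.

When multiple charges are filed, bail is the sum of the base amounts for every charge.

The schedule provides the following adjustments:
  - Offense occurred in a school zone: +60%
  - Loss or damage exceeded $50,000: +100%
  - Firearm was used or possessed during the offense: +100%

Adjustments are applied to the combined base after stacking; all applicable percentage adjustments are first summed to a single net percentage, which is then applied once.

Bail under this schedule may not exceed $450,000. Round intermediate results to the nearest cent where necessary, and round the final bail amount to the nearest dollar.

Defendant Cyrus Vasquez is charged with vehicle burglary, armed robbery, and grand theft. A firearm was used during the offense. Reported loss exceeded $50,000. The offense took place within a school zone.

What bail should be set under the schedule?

$412,560

Base amounts from the schedule: vehicle burglary $1,100; armed robbery $95,000; grand theft $18,500.
Stacking rule: sum of all bases. $1,100 + $95,000 + $18,500 = $114,600.
Net percentage adjustment: +60% +100% +100% = +260%. $114,600 × 3.6 = $412,560.
$412,560 is within the $450,000 maximum.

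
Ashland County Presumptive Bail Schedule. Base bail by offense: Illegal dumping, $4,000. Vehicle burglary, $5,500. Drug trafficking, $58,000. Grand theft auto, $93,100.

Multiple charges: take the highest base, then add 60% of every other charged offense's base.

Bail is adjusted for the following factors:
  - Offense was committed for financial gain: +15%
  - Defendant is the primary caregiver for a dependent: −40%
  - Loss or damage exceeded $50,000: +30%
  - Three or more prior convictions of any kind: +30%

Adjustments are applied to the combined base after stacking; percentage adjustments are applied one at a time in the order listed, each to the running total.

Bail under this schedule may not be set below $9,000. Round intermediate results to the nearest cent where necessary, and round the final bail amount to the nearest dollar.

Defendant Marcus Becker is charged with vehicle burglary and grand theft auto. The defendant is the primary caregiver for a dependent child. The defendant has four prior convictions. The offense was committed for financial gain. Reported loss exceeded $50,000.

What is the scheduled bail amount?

$112,412

Base amounts from the schedule: vehicle burglary $5,500; grand theft auto $93,100.
Stacking rule: highest base plus 60% of each additional charge. Highest is grand theft auto at $93,100. Additional: $5,500 × 60% = $3,300. Combined base = $93,100 + $3,300 = $96,400.
Offense was committed for financial gain (+15%): $96,400 × 1.15 = $110,860.
Defendant is the primary caregiver for a dependent (−40%): $110,860 × 0.6 = $66,516.
Loss or damage exceeded $50,000 (+30%): $66,516 × 1.3 = $86,470.80.
Three or more prior convictions of any kind (+30%): $86,470.80 × 1.3 = $112,412.04.
$112,412.04 is at or above the $9,000 minimum.
Rounded to the nearest dollar: $112,412.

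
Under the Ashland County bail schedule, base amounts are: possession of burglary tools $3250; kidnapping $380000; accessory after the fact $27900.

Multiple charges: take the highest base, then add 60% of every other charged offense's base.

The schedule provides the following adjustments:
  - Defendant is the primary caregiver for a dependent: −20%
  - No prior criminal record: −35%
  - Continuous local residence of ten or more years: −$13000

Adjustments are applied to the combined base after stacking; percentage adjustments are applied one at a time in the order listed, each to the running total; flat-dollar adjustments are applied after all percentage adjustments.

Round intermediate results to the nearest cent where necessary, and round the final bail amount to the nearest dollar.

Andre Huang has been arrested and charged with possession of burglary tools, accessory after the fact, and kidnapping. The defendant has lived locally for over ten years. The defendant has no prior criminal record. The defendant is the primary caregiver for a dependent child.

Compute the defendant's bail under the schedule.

$194319

Base amounts from the schedule: possession of burglary tools $3250; accessory after the fact $27900; kidnapping $380000.
Stacking rule: highest base plus 60% of each additional charge. Highest is kidnapping at $380000. Additional: $3250 × 60% = $1950; $27900 × 60% = $16740. Combined base = $380000 + $18690 = $398690.
Defendant is the primary caregiver for a dependent (−20%): $398690 × 0.8 = $318952.
No prior criminal record (−35%): $318952 × 0.65 = $207318.80.
Continuous local residence of ten or more years (−$13000 flat): $207318.80 − $13000 = $194318.80.
Rounded to the nearest dollar: $194319.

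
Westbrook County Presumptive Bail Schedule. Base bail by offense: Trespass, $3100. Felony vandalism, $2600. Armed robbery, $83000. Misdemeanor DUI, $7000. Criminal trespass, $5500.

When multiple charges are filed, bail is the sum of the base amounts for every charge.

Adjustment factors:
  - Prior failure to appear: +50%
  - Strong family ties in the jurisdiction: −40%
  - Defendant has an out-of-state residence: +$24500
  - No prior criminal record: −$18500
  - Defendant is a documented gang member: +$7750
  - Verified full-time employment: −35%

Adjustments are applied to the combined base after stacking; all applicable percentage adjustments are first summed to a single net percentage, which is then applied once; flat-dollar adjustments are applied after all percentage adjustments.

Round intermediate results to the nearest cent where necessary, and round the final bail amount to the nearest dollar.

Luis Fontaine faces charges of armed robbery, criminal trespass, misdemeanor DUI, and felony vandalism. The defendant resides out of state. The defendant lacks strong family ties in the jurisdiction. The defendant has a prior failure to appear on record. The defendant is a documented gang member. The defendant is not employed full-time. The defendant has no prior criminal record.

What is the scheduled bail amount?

Base amounts from the schedule: armed robbery $83000; criminal trespass $5500; misdemeanor DUI $7000; felony vandalism $2600.
Stacking rule: sum of all bases. $83000 + $5500 + $7000 + $2600 = $98100.
Prior failure to appear (+50%): $98100 × 1.5 = $147150.
Defendant has an out-of-state residence (+$24500 flat): $147150 + $24500 = $171650.
No prior criminal record (−$18500 flat): $171650 − $18500 = $153150.
Defendant is a documented gang member (+$7750 flat): $153150 + $7750 = $160900.

$160900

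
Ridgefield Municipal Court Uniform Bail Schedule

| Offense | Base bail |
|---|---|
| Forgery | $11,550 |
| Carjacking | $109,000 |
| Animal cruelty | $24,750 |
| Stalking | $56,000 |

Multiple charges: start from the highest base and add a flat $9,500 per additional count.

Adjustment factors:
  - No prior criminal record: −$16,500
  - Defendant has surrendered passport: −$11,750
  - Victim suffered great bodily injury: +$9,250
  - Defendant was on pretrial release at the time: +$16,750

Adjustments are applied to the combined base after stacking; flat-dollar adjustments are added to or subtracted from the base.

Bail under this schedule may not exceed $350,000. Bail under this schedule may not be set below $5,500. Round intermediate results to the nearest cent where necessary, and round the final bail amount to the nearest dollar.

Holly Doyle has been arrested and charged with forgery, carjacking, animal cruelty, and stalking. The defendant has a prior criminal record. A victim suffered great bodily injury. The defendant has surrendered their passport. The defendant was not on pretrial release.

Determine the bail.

$135,000

Base amounts from the schedule: forgery $11,550; carjacking $109,000; animal cruelty $24,750; stalking $56,000.
Stacking rule: highest base plus $9,500 per additional charge. Highest is carjacking at $109,000; 3 additional charges → +$28,500. Combined base = $137,500.
Defendant has surrendered passport (−$11,750 flat): $137,500 − $11,750 = $125,750.
Victim suffered great bodily injury (+$9,250 flat): $125,750 + $9,250 = $135,000.
$135,000 is within the $350,000 maximum.
$135,000 is at or above the $5,500 minimum.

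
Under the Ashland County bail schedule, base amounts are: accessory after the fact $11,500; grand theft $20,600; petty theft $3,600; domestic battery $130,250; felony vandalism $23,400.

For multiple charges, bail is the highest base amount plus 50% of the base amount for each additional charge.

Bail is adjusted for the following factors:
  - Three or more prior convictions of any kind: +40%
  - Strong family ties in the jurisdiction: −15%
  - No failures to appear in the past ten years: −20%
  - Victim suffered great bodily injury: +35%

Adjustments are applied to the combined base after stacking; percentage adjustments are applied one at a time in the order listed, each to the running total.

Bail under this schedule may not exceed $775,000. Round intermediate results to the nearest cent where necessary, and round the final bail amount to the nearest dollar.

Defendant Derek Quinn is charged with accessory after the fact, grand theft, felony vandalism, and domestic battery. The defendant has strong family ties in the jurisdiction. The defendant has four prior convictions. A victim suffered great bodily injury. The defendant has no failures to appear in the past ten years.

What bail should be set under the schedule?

Base amounts from the schedule: accessory after the fact $11,500; grand theft $20,600; felony vandalism $23,400; domestic battery $130,250.
Stacking rule: highest base plus 50% of each additional charge. Highest is domestic battery at $130,250. Additional: $11,500 × 50% = $5,750; $20,600 × 50% = $10,300; $23,400 × 50% = $11,700. Combined base = $130,250 + $27,750 = $158,000.
Three or more prior convictions of any kind (+40%): $158,000 × 1.4 = $221,200.
Strong family ties in the jurisdiction (−15%): $221,200 × 0.85 = $188,020.
No failures to appear in the past ten years (−20%): $188,020 × 0.8 = $150,416.
Victim suffered great bodily injury (+35%): $150,416 × 1.35 = $203,061.60.
$203,061.60 is within the $775,000 maximum.
Rounded to the nearest dollar: $203,062.

$203,062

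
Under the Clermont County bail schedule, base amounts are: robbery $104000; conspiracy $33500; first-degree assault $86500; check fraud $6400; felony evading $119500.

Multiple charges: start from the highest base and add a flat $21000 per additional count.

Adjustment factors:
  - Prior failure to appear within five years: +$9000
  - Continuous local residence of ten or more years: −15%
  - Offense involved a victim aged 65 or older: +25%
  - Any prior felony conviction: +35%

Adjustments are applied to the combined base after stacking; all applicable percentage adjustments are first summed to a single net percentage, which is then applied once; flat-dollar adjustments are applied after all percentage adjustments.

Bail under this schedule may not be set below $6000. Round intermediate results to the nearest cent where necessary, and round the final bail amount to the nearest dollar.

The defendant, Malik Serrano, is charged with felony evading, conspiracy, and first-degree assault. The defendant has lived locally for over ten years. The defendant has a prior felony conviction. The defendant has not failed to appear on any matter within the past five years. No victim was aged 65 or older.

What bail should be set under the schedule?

Base amounts from the schedule: felony evading $119500; conspiracy $33500; first-degree assault $86500.
Stacking rule: highest base plus $21000 per additional charge. Highest is felony evading at $119500; 2 additional charges → +$42000. Combined base = $161500.
Net percentage adjustment: −15% +35% = +20%. $161500 × 1.2 = $193800.
$193800 is at or above the $6000 minimum.

$193800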